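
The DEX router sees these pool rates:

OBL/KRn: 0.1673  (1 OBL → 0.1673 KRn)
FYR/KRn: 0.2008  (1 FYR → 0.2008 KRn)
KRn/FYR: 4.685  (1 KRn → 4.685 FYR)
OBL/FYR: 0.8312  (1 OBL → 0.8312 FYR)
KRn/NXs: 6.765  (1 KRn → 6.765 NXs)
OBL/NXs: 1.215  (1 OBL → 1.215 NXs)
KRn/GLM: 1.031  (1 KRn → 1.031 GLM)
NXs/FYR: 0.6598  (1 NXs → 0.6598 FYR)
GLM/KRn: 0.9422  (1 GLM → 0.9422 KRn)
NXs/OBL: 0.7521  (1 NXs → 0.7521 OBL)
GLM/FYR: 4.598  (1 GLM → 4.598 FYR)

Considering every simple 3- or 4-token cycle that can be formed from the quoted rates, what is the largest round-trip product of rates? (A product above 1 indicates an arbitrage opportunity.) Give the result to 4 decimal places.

KRn→GLM→FYR→KRn: 1.031 × 4.598 × 0.2008 = 0.95190
KRn→NXs→FYR→KRn: 6.765 × 0.6598 × 0.2008 = 0.89628
OBL→KRn→NXs→OBL: 0.1673 × 6.765 × 0.7521 = 0.85122
OBL→FYR→KRn→NXs→OBL: 0.8312 × 0.2008 × 6.765 × 0.7521 = 0.84921
Maximum is KRn→GLM→FYR→KRn at 0.9519; no arbitrage — every cycle loses value.

0.9519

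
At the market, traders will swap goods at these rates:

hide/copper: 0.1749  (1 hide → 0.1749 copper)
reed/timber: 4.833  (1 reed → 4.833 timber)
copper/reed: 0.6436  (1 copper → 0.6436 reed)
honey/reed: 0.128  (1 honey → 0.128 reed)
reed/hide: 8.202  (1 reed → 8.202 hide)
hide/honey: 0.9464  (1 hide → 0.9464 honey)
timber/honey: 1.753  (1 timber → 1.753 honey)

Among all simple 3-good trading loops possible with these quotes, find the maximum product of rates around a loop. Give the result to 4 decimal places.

honey→reed→timber→honey: 0.128 × 4.833 × 1.753 = 1.08445
hide→honey→reed→hide: 0.9464 × 0.128 × 8.202 = 0.99358
hide→copper→reed→hide: 0.1749 × 0.6436 × 8.202 = 0.92326
Maximum is honey→reed→timber→honey at 1.0844; arbitrage exists.

1.0844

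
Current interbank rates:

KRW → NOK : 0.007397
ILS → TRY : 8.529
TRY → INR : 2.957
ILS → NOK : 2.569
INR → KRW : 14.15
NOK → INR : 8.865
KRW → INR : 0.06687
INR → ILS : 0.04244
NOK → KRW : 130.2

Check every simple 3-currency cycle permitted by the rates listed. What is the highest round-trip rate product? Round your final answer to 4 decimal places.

ILS→TRY→INR→ILS: 8.529 × 2.957 × 0.04244 = 1.07035
NOK→INR→ILS→NOK: 8.865 × 0.04244 × 2.569 = 0.96654
NOK→INR→KRW→NOK: 8.865 × 14.15 × 0.007397 = 0.92788
Maximum is ILS→TRY→INR→ILS at 1.0703; arbitrage exists.

1.0703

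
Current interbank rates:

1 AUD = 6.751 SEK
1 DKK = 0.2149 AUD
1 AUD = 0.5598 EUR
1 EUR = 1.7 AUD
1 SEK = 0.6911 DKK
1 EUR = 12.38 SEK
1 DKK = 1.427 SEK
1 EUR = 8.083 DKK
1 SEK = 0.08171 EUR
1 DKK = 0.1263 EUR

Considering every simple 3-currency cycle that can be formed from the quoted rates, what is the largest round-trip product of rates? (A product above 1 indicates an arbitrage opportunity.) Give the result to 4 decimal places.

EUR→SEK→DKK→EUR: 12.38 × 0.6911 × 0.1263 = 1.08060
DKK→AUD→SEK→DKK: 0.2149 × 6.751 × 0.6911 = 1.00264
EUR→DKK→AUD→EUR: 8.083 × 0.2149 × 0.5598 = 0.97239
EUR→DKK→SEK→EUR: 8.083 × 1.427 × 0.08171 = 0.94248
EUR→AUD→SEK→EUR: 1.7 × 6.751 × 0.08171 = 0.93776
Maximum is EUR→SEK→DKK→EUR at 1.0806; arbitrage exists.

1.0806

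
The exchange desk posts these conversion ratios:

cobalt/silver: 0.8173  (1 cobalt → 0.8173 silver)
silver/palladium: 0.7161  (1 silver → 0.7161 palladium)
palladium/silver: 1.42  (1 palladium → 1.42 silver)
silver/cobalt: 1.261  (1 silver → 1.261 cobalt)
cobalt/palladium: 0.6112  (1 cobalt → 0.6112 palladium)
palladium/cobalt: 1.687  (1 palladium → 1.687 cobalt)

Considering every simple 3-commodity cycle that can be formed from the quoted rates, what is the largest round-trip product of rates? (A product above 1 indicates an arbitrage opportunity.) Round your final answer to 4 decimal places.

palladium→silver→cobalt→palladium: 1.42 × 1.261 × 0.6112 = 1.09443
palladium→cobalt→silver→palladium: 1.687 × 0.8173 × 0.7161 = 0.98735
Maximum is palladium→silver→cobalt→palladium at 1.0944; arbitrage exists.

1.0944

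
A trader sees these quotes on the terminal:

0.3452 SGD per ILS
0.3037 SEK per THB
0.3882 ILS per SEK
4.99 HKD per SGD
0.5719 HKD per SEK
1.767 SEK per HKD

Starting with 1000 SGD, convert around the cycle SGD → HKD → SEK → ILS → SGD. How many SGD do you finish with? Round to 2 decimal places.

1181.58

1000 SGD × 4.99 = 4990 HKD
4990 HKD × 1.767 = 8817.33 SEK
8817.33 SEK × 0.3882 = 3422.887506 ILS
3422.887506 ILS × 0.3452 = 1181.5807670712 SGD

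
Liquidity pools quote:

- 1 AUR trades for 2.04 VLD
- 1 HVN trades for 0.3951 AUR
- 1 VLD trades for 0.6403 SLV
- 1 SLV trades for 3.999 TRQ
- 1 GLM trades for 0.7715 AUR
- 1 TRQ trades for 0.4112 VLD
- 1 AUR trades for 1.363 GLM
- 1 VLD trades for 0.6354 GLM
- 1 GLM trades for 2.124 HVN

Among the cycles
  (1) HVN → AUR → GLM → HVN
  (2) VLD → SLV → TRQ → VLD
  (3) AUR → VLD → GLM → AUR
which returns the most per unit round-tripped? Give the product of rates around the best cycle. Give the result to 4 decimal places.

(1) 0.3951 × 1.363 × 2.124 = 1.14382
(2) 0.6403 × 3.999 × 0.4112 = 1.05290
(3) 2.04 × 0.6354 × 0.7715 = 1.00003
Highest is cycle (1) at 1.1438 (>1, arbitrage).

1.1438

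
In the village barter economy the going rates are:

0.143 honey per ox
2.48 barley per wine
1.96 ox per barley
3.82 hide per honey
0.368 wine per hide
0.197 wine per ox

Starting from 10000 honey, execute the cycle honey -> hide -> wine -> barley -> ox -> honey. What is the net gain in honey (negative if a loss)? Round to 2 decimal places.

10000 honey × 3.82 = 38200 hide
38200 hide × 0.368 = 14057.6 wine
14057.6 wine × 2.48 = 34862.848 barley
34862.848 barley × 1.96 = 68331.18208 ox
68331.18208 ox × 0.143 = 9771.35903744 honey
Net change: 9771.35903744 − 10000 = -228.64096256 honey

-228.64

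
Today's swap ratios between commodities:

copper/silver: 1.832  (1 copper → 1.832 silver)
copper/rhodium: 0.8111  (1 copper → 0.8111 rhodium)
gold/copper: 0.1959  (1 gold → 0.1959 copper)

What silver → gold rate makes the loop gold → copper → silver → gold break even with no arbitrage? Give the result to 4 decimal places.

Known legs of the cycle: 0.1959 × 1.832 = 0.3588888
For no arbitrage the full-cycle product must be 1, so the missing rate is 1 / 0.3588888 ≈ 2.786378.

2.7864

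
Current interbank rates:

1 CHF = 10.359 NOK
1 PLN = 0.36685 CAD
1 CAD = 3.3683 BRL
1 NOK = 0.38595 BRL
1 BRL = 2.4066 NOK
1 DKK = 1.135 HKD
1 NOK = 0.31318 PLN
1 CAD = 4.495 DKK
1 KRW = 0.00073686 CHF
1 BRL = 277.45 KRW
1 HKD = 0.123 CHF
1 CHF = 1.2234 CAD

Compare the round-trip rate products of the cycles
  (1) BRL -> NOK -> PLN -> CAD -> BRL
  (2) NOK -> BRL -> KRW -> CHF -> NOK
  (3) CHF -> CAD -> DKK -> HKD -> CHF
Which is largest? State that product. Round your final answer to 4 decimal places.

0.9313

(1) 2.4066 × 0.31318 × 0.36685 × 3.3683 = 0.93132
(2) 0.38595 × 277.45 × 0.00073686 × 10.359 = 0.81737
(3) 1.2234 × 4.495 × 1.135 × 0.123 = 0.76771
Highest is cycle (1) at 0.9313 (≤1, no arbitrage).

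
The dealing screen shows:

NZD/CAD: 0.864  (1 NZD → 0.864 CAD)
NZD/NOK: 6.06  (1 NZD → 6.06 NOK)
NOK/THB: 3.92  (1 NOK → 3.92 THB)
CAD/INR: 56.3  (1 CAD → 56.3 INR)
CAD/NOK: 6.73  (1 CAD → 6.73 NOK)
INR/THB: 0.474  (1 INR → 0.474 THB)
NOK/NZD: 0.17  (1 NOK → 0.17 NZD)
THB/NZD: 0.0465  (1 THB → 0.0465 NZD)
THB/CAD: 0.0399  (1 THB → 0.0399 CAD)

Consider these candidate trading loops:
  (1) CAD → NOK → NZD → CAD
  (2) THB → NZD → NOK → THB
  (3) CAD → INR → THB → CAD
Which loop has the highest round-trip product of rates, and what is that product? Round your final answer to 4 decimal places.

(1) 6.73 × 0.17 × 0.864 = 0.98850
(2) 0.0465 × 6.06 × 3.92 = 1.10462
(3) 56.3 × 0.474 × 0.0399 = 1.06478
Highest is cycle (2) at 1.1046 (>1, arbitrage).

1.1046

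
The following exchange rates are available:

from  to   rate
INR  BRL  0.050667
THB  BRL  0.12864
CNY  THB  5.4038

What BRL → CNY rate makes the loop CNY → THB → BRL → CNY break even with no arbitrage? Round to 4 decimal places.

Known legs of the cycle: 5.4038 × 0.12864 = 0.695144832
For no arbitrage the full-cycle product must be 1, so the missing rate is 1 / 0.695144832 ≈ 1.438549.

1.4385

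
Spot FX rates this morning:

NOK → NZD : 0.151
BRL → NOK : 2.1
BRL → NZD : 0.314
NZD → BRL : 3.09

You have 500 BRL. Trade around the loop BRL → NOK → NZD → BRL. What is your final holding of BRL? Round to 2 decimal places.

500 BRL × 2.1 = 1050 NOK
1050 NOK × 0.151 = 158.55 NZD
158.55 NZD × 3.09 = 489.9195 BRL

489.92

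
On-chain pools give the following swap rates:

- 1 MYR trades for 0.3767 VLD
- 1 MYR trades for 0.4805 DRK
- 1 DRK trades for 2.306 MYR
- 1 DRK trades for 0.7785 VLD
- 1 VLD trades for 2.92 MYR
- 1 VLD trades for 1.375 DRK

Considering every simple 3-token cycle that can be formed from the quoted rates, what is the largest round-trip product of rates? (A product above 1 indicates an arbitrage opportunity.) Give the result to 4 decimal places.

MYR→VLD→DRK→MYR: 0.3767 × 1.375 × 2.306 = 1.19442
MYR→DRK→VLD→MYR: 0.4805 × 0.7785 × 2.92 = 1.09228
Maximum is MYR→VLD→DRK→MYR at 1.1944; arbitrage exists.

1.1944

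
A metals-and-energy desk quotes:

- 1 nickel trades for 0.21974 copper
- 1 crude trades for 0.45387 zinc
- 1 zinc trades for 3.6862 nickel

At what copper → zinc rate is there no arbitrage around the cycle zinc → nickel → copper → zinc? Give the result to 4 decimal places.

1.2346

Known legs of the cycle: 3.6862 × 0.21974 = 0.810005588
For no arbitrage the full-cycle product must be 1, so the missing rate is 1 / 0.810005588 ≈ 1.234559.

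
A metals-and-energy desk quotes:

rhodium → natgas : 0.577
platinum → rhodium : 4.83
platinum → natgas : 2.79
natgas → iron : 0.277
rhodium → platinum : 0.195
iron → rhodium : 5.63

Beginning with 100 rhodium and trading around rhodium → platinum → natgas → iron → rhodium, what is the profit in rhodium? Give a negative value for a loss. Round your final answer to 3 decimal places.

-15.155

100 rhodium × 0.195 = 19.5 platinum
19.5 platinum × 2.79 = 54.405 natgas
54.405 natgas × 0.277 = 15.070185 iron
15.070185 iron × 5.63 = 84.84514155 rhodium
Net change: 84.84514155 − 100 = -15.15485845 rhodium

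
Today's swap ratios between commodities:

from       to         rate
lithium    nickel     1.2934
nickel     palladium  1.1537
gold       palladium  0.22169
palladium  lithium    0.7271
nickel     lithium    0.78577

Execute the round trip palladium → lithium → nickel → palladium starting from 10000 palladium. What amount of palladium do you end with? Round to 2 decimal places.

10849.75

10000 palladium × 0.7271 = 7271 lithium
7271 lithium × 1.2934 = 9404.3114 nickel
9404.3114 nickel × 1.1537 = 10849.75406218 palladium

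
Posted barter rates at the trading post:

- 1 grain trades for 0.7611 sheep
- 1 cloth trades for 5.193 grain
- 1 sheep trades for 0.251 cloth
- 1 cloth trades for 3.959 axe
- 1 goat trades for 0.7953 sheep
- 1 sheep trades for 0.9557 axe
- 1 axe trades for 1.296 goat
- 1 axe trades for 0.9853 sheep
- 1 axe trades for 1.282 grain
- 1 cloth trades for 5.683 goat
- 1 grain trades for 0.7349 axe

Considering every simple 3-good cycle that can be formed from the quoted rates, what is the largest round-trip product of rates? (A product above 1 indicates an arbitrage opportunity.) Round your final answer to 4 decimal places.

cloth→goat→sheep→cloth: 5.683 × 0.7953 × 0.251 = 1.13444
cloth→grain→sheep→cloth: 5.193 × 0.7611 × 0.251 = 0.99205
axe→goat→sheep→axe: 1.296 × 0.7953 × 0.9557 = 0.98505
cloth→axe→sheep→cloth: 3.959 × 0.9853 × 0.251 = 0.97910
axe→grain→sheep→axe: 1.282 × 0.7611 × 0.9557 = 0.93251
Maximum is cloth→goat→sheep→cloth at 1.1344; arbitrage exists.

1.1344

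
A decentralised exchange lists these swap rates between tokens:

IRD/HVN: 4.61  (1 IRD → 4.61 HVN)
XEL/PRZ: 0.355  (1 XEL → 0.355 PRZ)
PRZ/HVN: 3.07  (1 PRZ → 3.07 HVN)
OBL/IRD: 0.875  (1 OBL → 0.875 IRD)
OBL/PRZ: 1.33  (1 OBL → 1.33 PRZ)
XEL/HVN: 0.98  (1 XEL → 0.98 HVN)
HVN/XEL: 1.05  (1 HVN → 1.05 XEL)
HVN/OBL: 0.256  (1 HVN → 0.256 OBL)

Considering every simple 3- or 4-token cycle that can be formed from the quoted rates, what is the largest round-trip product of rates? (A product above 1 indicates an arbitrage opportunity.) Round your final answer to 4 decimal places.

PRZ→HVN→XEL→PRZ: 3.07 × 1.05 × 0.355 = 1.14434
PRZ→HVN→OBL→PRZ: 3.07 × 0.256 × 1.33 = 1.04527
OBL→IRD→HVN→OBL: 0.875 × 4.61 × 0.256 = 1.03264
Maximum is PRZ→HVN→XEL→PRZ at 1.1443; arbitrage exists.

1.1443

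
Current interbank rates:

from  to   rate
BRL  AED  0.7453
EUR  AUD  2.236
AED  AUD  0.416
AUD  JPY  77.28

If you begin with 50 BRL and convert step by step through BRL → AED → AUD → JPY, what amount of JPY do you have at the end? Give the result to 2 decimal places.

1198.01

50 BRL × 0.7453 = 37.265 AED
37.265 AED × 0.416 = 15.50224 AUD
15.50224 AUD × 77.28 = 1198.0131072 JPY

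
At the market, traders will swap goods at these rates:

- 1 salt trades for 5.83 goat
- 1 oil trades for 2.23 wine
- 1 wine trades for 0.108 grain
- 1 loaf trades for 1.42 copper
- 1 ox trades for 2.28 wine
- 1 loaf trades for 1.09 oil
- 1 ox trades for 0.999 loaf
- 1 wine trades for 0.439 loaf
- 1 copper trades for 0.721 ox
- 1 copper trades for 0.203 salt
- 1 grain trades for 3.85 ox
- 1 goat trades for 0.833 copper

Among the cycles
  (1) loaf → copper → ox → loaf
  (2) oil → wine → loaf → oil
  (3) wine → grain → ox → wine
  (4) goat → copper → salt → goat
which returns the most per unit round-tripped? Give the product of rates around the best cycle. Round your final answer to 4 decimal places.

1.0671

(1) 1.42 × 0.721 × 0.999 = 1.02280
(2) 2.23 × 0.439 × 1.09 = 1.06708
(3) 0.108 × 3.85 × 2.28 = 0.94802
(4) 0.833 × 0.203 × 5.83 = 0.98585
Highest is cycle (2) at 1.0671 (>1, arbitrage).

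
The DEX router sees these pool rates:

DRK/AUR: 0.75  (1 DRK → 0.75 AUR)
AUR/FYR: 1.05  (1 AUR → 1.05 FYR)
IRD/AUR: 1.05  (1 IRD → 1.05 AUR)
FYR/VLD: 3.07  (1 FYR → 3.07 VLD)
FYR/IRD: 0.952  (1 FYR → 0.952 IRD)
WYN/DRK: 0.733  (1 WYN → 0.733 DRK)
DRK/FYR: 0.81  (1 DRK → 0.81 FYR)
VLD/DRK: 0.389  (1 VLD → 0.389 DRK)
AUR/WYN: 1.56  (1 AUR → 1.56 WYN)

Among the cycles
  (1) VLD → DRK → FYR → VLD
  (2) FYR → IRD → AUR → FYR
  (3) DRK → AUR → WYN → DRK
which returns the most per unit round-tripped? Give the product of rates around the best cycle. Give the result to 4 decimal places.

(1) 0.389 × 0.81 × 3.07 = 0.96733
(2) 0.952 × 1.05 × 1.05 = 1.04958
(3) 0.75 × 1.56 × 0.733 = 0.85761
Highest is cycle (2) at 1.0496 (>1, arbitrage).

1.0496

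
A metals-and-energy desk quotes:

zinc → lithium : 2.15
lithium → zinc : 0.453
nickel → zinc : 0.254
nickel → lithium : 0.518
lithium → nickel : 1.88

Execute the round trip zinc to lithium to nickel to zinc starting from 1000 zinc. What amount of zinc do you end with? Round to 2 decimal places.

1000 zinc × 2.15 = 2150 lithium
2150 lithium × 1.88 = 4042 nickel
4042 nickel × 0.254 = 1026.668 zinc

1026.67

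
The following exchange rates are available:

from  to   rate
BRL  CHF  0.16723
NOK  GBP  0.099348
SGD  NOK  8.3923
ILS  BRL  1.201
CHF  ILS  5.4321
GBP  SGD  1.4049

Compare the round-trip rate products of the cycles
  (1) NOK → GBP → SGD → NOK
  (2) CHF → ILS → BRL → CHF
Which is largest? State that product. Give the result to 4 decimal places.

1.1713

(1) 0.099348 × 1.4049 × 8.3923 = 1.17135
(2) 5.4321 × 1.201 × 0.16723 = 1.09100
Highest is cycle (1) at 1.1713 (>1, arbitrage).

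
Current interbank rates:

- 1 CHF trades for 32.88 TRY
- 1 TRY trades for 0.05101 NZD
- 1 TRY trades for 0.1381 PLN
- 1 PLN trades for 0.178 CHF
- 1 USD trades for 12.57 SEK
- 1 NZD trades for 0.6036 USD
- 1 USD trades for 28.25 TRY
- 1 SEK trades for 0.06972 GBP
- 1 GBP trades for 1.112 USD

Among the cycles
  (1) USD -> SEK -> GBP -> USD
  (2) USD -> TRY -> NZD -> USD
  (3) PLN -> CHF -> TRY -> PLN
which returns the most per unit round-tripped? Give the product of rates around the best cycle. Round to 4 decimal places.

(1) 12.57 × 0.06972 × 1.112 = 0.97454
(2) 28.25 × 0.05101 × 0.6036 = 0.86981
(3) 0.178 × 32.88 × 0.1381 = 0.80825
Highest is cycle (1) at 0.9745 (≤1, no arbitrage).

0.9745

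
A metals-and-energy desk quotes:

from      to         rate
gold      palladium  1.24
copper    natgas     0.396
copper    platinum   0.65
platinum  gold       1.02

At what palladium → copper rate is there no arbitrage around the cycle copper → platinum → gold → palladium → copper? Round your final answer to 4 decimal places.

1.2164

Known legs of the cycle: 0.65 × 1.02 × 1.24 = 0.82212
For no arbitrage the full-cycle product must be 1, so the missing rate is 1 / 0.82212 ≈ 1.216367.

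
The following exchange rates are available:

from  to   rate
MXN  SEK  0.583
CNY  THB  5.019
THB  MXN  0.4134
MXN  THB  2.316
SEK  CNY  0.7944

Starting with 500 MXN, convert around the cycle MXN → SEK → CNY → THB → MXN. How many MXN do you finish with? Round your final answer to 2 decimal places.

480.47

500 MXN × 0.583 = 291.5 SEK
291.5 SEK × 0.7944 = 231.5676 CNY
231.5676 CNY × 5.019 = 1162.2377844 THB
1162.2377844 THB × 0.4134 = 480.46910007096 MXN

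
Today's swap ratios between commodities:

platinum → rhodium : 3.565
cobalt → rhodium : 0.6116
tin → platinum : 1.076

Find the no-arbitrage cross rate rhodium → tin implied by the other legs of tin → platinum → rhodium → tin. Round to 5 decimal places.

0.26069

Known legs of the cycle: 1.076 × 3.565 = 3.83594
For no arbitrage the full-cycle product must be 1, so the missing rate is 1 / 3.83594 ≈ 0.2606923.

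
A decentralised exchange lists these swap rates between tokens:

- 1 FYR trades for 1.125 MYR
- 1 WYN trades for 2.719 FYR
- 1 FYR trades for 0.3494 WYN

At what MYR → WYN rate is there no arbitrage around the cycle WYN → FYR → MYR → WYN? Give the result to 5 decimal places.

0.32692

Known legs of the cycle: 2.719 × 1.125 = 3.058875
For no arbitrage the full-cycle product must be 1, so the missing rate is 1 / 3.058875 ≈ 0.3269176.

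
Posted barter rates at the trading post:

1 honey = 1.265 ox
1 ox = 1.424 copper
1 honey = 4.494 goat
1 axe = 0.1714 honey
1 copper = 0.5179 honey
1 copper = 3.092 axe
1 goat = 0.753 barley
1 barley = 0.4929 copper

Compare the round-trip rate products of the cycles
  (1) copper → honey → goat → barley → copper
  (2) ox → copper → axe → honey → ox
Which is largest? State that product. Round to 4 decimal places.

0.9547

(1) 0.5179 × 4.494 × 0.753 × 0.4929 = 0.86384
(2) 1.424 × 3.092 × 0.1714 × 1.265 = 0.95466
Highest is cycle (2) at 0.9547 (≤1, no arbitrage).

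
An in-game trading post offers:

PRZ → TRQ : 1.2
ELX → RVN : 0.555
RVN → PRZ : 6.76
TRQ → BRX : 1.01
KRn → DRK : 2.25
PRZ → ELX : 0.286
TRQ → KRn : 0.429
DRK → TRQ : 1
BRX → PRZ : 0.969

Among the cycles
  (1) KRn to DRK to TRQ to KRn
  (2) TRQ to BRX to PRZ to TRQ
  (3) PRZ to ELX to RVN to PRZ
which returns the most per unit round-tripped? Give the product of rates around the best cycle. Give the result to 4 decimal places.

(1) 2.25 × 1 × 0.429 = 0.96525
(2) 1.01 × 0.969 × 1.2 = 1.17443
(3) 0.286 × 0.555 × 6.76 = 1.07301
Highest is cycle (2) at 1.1744 (>1, arbitrage).

1.1744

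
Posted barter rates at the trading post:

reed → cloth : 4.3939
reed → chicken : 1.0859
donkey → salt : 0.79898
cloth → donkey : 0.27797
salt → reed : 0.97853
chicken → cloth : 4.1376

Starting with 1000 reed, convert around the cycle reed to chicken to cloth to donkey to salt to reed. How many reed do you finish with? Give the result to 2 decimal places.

976.44

1000 reed × 1.0859 = 1085.9 chicken
1085.9 chicken × 4.1376 = 4493.01984 cloth
4493.01984 cloth × 0.27797 = 1248.9247249248 donkey
1248.9247249248 donkey × 0.79898 = 997.865876720416704 salt
997.865876720416704 salt × 0.97853 = 976.44169634722935736512 reed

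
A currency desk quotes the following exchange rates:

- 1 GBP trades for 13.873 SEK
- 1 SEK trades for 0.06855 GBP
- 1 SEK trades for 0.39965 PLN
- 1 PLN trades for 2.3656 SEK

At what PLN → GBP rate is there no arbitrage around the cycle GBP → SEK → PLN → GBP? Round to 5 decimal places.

0.18036

Known legs of the cycle: 13.873 × 0.39965 = 5.54434445
For no arbitrage the full-cycle product must be 1, so the missing rate is 1 / 5.54434445 ≈ 0.1803640.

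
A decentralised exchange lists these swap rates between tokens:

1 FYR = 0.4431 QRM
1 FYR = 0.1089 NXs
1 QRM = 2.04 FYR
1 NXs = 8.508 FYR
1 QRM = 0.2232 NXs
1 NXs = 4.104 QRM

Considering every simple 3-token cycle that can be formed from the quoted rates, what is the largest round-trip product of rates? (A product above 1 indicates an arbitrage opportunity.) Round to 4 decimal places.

QRM→FYR→NXs→QRM: 2.04 × 0.1089 × 4.104 = 0.91173
QRM→NXs→FYR→QRM: 0.2232 × 8.508 × 0.4431 = 0.84144
Maximum is QRM→FYR→NXs→QRM at 0.9117; no arbitrage — every cycle loses value.

0.9117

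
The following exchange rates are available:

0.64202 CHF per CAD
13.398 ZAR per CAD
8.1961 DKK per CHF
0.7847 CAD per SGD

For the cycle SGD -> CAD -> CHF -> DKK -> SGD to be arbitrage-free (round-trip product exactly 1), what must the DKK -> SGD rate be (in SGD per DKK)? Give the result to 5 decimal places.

0.24218

Known legs of the cycle: 0.7847 × 0.64202 × 8.1961 = 4.1291385777334
For no arbitrage the full-cycle product must be 1, so the missing rate is 1 / 4.1291385777334 ≈ 0.2421813.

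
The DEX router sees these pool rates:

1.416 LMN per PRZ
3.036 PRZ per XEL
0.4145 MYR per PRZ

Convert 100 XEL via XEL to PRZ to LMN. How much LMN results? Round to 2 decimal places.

429.90

100 XEL × 3.036 = 303.6 PRZ
303.6 PRZ × 1.416 = 429.8976 LMN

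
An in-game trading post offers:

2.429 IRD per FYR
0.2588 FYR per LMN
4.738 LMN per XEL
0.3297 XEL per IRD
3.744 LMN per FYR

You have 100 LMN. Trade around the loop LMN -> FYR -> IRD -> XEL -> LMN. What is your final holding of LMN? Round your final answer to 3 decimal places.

100 LMN × 0.2588 = 25.88 FYR
25.88 FYR × 2.429 = 62.86252 IRD
62.86252 IRD × 0.3297 = 20.725772844 XEL
20.725772844 XEL × 4.738 = 98.198711734872 LMN

98.199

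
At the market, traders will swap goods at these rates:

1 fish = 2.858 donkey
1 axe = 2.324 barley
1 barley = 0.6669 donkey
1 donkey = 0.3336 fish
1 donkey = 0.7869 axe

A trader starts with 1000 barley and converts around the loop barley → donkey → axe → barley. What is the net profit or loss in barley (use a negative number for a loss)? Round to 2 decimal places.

219.60

1000 barley × 0.6669 = 666.9 donkey
666.9 donkey × 0.7869 = 524.78361 axe
524.78361 axe × 2.324 = 1219.59710964 barley
Net change: 1219.59710964 − 1000 = 219.59710964 barley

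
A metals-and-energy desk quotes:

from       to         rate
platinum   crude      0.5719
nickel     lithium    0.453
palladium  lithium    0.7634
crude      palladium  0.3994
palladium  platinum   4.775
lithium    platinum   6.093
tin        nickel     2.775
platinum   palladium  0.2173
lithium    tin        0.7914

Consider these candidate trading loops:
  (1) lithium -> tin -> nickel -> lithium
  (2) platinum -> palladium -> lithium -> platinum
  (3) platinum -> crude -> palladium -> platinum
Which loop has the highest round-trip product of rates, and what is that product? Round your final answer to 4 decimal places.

(1) 0.7914 × 2.775 × 0.453 = 0.99485
(2) 0.2173 × 0.7634 × 6.093 = 1.01075
(3) 0.5719 × 0.3994 × 4.775 = 1.09069
Highest is cycle (3) at 1.0907 (>1, arbitrage).

1.0907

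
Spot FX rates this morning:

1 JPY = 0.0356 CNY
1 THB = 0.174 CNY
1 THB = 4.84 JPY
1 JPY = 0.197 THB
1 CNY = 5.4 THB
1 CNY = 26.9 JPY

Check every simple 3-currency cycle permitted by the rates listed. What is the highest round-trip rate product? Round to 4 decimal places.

0.9304

JPY→CNY→THB→JPY: 0.0356 × 5.4 × 4.84 = 0.93044
JPY→THB→CNY→JPY: 0.197 × 0.174 × 26.9 = 0.92208
Maximum is JPY→CNY→THB→JPY at 0.9304; no arbitrage — every cycle loses value.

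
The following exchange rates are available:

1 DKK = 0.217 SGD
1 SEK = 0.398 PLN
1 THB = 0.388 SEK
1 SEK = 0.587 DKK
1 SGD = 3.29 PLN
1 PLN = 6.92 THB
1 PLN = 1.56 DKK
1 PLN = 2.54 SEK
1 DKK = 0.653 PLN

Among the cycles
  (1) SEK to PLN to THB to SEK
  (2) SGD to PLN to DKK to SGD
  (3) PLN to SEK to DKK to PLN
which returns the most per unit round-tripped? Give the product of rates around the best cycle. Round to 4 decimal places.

(1) 0.398 × 6.92 × 0.388 = 1.06861
(2) 3.29 × 1.56 × 0.217 = 1.11373
(3) 2.54 × 0.587 × 0.653 = 0.97361
Highest is cycle (2) at 1.1137 (>1, arbitrage).

1.1137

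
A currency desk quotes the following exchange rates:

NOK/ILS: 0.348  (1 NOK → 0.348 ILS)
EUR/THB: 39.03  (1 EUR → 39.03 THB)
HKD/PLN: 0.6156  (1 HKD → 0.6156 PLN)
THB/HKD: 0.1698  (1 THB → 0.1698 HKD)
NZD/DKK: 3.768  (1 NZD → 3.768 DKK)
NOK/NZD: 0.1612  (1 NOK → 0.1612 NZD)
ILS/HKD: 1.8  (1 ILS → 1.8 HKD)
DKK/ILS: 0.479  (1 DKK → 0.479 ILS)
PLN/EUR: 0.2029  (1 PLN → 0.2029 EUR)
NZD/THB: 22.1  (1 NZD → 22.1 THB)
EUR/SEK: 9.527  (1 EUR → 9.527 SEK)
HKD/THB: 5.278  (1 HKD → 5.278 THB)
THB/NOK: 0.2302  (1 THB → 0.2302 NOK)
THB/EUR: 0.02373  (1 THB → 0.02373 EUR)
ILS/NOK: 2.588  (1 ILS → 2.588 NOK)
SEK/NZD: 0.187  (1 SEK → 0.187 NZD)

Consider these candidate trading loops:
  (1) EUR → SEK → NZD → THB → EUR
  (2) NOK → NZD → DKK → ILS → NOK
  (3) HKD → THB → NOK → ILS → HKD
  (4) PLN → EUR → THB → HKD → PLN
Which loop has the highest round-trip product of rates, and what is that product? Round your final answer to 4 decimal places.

(1) 9.527 × 0.187 × 22.1 × 0.02373 = 0.93430
(2) 0.1612 × 3.768 × 0.479 × 2.588 = 0.75297
(3) 5.278 × 0.2302 × 0.348 × 1.8 = 0.76107
(4) 0.2029 × 39.03 × 0.1698 × 0.6156 = 0.82778
Highest is cycle (1) at 0.9343 (≤1, no arbitrage).

0.9343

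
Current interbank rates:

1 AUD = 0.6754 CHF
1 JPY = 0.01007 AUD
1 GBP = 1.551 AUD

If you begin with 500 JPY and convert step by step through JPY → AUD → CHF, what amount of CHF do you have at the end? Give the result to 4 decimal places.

3.4006

500 JPY × 0.01007 = 5.035 AUD
5.035 AUD × 0.6754 = 3.400639 CHF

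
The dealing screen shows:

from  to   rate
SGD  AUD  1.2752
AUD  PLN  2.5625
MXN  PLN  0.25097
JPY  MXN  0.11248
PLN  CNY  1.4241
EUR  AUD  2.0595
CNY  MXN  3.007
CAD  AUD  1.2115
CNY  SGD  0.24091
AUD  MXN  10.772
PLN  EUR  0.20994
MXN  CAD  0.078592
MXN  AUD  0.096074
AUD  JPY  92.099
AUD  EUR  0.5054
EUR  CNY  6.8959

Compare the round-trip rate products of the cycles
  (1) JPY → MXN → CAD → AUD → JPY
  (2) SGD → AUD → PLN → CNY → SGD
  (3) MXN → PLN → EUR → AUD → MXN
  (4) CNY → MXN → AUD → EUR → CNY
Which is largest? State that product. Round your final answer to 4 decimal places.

(1) 0.11248 × 0.078592 × 1.2115 × 92.099 = 0.98635
(2) 1.2752 × 2.5625 × 1.4241 × 0.24091 = 1.12108
(3) 0.25097 × 0.20994 × 2.0595 × 10.772 = 1.16889
(4) 3.007 × 0.096074 × 0.5054 × 6.8959 = 1.00685
Highest is cycle (3) at 1.1689 (>1, arbitrage).

1.1689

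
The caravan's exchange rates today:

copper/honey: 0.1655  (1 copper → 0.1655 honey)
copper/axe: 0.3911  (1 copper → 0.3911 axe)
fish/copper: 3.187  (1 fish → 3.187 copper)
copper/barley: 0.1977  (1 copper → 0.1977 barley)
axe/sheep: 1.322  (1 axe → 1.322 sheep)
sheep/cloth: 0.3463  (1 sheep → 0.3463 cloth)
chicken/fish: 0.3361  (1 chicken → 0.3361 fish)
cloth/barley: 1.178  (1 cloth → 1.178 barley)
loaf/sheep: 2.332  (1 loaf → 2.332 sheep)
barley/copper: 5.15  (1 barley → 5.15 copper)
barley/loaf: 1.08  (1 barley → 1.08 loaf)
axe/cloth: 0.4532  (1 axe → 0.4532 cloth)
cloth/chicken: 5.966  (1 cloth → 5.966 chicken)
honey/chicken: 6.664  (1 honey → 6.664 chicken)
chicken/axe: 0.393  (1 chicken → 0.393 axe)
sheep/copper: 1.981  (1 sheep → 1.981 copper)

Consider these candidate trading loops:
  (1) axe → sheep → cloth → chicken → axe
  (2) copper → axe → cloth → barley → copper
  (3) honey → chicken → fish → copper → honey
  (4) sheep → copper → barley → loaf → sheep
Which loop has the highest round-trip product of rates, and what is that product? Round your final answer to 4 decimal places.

(1) 1.322 × 0.3463 × 5.966 × 0.393 = 1.07340
(2) 0.3911 × 0.4532 × 1.178 × 5.15 = 1.07530
(3) 6.664 × 0.3361 × 3.187 × 0.1655 = 1.18136
(4) 1.981 × 0.1977 × 1.08 × 2.332 = 0.98638
Highest is cycle (3) at 1.1814 (>1, arbitrage).

1.1814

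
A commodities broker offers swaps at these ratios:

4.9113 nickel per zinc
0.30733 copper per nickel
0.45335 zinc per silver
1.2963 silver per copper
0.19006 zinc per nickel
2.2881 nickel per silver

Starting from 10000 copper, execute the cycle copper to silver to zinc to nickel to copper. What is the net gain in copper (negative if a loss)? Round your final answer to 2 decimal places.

-1129.65

10000 copper × 1.2963 = 12963 silver
12963 silver × 0.45335 = 5876.77605 zinc
5876.77605 zinc × 4.9113 = 28862.610214365 nickel
28862.610214365 nickel × 0.30733 = 8870.34599718079545 copper
Net change: 8870.34599718079545 − 10000 = -1129.65400281920455 copper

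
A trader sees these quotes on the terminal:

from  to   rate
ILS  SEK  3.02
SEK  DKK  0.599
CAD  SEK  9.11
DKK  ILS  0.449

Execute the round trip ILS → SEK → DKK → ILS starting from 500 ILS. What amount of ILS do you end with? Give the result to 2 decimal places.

406.12

500 ILS × 3.02 = 1510 SEK
1510 SEK × 0.599 = 904.49 DKK
904.49 DKK × 0.449 = 406.11601 ILS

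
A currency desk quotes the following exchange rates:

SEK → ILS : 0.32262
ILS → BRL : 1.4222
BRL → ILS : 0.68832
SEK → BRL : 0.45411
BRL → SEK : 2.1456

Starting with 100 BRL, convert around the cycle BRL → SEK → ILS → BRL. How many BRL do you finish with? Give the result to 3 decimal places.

100 BRL × 2.1456 = 214.56 SEK
214.56 SEK × 0.32262 = 69.2213472 ILS
69.2213472 ILS × 1.4222 = 98.44659998784 BRL

98.447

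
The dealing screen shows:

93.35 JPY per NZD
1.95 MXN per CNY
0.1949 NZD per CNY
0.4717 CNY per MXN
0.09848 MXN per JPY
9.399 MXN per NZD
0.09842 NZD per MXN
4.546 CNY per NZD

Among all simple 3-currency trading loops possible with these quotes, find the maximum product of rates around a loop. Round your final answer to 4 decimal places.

NZD→JPY→MXN→NZD: 93.35 × 0.09848 × 0.09842 = 0.90479
CNY→MXN→NZD→CNY: 1.95 × 0.09842 × 4.546 = 0.87246
CNY→NZD→MXN→CNY: 0.1949 × 9.399 × 0.4717 = 0.86409
Maximum is NZD→JPY→MXN→NZD at 0.9048; no arbitrage — every cycle loses value.

0.9048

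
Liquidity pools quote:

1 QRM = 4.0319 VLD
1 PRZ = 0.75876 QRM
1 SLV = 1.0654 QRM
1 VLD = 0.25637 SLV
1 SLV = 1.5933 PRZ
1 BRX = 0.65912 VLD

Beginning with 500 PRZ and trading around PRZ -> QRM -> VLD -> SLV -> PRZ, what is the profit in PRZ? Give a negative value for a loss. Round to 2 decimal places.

500 PRZ × 0.75876 = 379.38 QRM
379.38 QRM × 4.0319 = 1529.622222 VLD
1529.622222 VLD × 0.25637 = 392.14924905414 SLV
392.14924905414 SLV × 1.5933 = 624.811398517961262 PRZ
Net change: 624.811398517961262 − 500 = 124.811398517961262 PRZ

124.81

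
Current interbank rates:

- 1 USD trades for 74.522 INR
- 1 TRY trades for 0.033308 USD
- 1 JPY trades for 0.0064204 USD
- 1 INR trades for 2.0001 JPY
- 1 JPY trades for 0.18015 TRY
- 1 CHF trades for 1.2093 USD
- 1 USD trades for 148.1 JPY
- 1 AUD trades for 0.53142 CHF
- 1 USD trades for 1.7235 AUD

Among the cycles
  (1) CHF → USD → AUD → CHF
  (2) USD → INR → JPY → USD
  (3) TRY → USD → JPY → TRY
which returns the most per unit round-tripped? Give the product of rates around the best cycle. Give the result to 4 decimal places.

(1) 1.2093 × 1.7235 × 0.53142 = 1.10760
(2) 74.522 × 2.0001 × 0.0064204 = 0.95697
(3) 0.033308 × 148.1 × 0.18015 = 0.88866
Highest is cycle (1) at 1.1076 (>1, arbitrage).

1.1076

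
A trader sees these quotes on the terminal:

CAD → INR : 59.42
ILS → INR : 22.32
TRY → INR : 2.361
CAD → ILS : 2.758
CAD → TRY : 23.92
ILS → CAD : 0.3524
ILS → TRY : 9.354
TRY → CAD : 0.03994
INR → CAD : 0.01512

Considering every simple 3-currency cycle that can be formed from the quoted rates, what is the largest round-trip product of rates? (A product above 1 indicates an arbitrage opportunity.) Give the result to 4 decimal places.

1.0304

ILS→TRY→CAD→ILS: 9.354 × 0.03994 × 2.758 = 1.03039
ILS→INR→CAD→ILS: 22.32 × 0.01512 × 2.758 = 0.93077
INR→CAD→TRY→INR: 0.01512 × 23.92 × 2.361 = 0.85390
Maximum is ILS→TRY→CAD→ILS at 1.0304; arbitrage exists.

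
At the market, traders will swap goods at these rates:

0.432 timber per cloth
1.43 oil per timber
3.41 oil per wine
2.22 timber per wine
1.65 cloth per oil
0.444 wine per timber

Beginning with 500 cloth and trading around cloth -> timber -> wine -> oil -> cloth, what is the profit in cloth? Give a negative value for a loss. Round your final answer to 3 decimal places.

39.604

500 cloth × 0.432 = 216 timber
216 timber × 0.444 = 95.904 wine
95.904 wine × 3.41 = 327.03264 oil
327.03264 oil × 1.65 = 539.603856 cloth
Net change: 539.603856 − 500 = 39.603856 cloth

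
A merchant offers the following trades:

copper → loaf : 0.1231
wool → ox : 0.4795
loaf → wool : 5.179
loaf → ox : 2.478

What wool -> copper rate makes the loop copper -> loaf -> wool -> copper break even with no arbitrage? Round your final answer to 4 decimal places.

1.5685

Known legs of the cycle: 0.1231 × 5.179 = 0.6375349
For no arbitrage the full-cycle product must be 1, so the missing rate is 1 / 0.6375349 ≈ 1.568542.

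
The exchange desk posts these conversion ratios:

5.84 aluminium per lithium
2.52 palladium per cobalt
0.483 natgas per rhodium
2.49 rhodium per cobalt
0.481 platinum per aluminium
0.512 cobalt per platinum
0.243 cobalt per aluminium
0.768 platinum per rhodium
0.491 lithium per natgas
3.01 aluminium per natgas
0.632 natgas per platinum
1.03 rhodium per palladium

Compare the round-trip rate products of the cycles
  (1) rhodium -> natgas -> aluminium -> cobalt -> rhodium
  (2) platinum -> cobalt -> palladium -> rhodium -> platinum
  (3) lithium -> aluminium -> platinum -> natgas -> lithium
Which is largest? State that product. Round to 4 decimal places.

1.0206

(1) 0.483 × 3.01 × 0.243 × 2.49 = 0.87967
(2) 0.512 × 2.52 × 1.03 × 0.768 = 1.02063
(3) 5.84 × 0.481 × 0.632 × 0.491 = 0.87168
Highest is cycle (2) at 1.0206 (>1, arbitrage).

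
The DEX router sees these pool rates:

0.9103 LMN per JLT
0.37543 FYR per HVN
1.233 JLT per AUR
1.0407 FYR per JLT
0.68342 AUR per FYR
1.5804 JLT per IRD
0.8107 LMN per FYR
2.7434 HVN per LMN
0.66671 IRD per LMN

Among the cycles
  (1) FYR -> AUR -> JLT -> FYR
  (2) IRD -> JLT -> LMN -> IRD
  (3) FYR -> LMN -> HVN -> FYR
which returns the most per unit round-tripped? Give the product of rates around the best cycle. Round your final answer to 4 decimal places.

(1) 0.68342 × 1.233 × 1.0407 = 0.87695
(2) 1.5804 × 0.9103 × 0.66671 = 0.95915
(3) 0.8107 × 2.7434 × 0.37543 = 0.83498
Highest is cycle (2) at 0.9592 (≤1, no arbitrage).

0.9592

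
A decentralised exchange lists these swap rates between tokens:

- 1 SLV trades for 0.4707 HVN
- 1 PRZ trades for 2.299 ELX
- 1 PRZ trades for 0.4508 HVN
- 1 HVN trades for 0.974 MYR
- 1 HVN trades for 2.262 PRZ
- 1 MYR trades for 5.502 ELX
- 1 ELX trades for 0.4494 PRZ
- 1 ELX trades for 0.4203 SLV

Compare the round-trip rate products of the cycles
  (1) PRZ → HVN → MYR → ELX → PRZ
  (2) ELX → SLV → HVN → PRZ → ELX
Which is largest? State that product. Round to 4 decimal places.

1.0857

(1) 0.4508 × 0.974 × 5.502 × 0.4494 = 1.08567
(2) 0.4203 × 0.4707 × 2.262 × 2.299 = 1.02881
Highest is cycle (1) at 1.0857 (>1, arbitrage).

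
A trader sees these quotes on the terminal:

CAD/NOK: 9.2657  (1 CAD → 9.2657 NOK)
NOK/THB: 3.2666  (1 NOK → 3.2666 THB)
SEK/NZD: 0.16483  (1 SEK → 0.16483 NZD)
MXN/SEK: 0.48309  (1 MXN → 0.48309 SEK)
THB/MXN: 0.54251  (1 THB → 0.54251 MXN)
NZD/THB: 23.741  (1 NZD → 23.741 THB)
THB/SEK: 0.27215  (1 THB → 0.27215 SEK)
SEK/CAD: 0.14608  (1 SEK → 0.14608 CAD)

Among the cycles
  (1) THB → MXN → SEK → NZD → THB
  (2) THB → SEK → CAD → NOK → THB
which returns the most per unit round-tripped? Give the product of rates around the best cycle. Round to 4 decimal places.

(1) 0.54251 × 0.48309 × 0.16483 × 23.741 = 1.02558
(2) 0.27215 × 0.14608 × 9.2657 × 3.2666 = 1.20330
Highest is cycle (2) at 1.2033 (>1, arbitrage).

1.2033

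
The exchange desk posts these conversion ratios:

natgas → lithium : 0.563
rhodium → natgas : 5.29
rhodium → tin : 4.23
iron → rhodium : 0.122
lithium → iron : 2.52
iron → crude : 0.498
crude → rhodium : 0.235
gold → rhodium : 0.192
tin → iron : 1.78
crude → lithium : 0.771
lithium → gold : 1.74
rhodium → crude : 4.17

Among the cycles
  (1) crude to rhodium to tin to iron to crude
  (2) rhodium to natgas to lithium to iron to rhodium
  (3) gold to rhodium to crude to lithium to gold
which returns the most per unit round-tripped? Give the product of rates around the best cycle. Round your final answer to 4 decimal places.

1.0741

(1) 0.235 × 4.23 × 1.78 × 0.498 = 0.88117
(2) 5.29 × 0.563 × 2.52 × 0.122 = 0.91564
(3) 0.192 × 4.17 × 0.771 × 1.74 = 1.07409
Highest is cycle (3) at 1.0741 (>1, arbitrage).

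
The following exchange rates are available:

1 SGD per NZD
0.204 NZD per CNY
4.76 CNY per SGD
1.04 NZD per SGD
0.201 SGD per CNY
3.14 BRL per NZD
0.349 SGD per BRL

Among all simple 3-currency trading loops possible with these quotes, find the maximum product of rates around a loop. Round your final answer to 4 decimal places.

BRL→SGD→NZD→BRL: 0.349 × 1.04 × 3.14 = 1.13969
CNY→NZD→SGD→CNY: 0.204 × 1 × 4.76 = 0.97104
Maximum is BRL→SGD→NZD→BRL at 1.1397; arbitrage exists.

1.1397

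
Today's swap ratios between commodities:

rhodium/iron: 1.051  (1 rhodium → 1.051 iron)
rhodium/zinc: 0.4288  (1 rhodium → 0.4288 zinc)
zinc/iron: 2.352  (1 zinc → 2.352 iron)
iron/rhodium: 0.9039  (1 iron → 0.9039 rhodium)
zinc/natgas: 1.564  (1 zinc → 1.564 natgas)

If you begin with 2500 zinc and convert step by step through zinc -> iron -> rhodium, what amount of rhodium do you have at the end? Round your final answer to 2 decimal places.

2500 zinc × 2.352 = 5880 iron
5880 iron × 0.9039 = 5314.932 rhodium

5314.93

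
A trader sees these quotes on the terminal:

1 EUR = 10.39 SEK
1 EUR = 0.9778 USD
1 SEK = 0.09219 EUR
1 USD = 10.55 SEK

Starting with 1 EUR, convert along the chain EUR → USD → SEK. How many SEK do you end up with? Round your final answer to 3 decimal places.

10.316

1 EUR × 0.9778 = 0.9778 USD
0.9778 USD × 10.55 = 10.31579 SEK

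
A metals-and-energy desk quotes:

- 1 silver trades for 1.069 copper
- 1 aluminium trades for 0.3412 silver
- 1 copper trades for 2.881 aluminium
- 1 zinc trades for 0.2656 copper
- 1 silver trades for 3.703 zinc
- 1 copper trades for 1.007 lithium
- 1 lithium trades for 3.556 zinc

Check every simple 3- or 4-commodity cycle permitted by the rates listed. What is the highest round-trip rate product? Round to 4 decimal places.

silver→copper→aluminium→silver: 1.069 × 2.881 × 0.3412 = 1.05082
silver→zinc→copper→aluminium→silver: 3.703 × 0.2656 × 2.881 × 0.3412 = 0.96679
lithium→zinc→copper→lithium: 3.556 × 0.2656 × 1.007 = 0.95108
Maximum is silver→copper→aluminium→silver at 1.0508; arbitrage exists.

1.0508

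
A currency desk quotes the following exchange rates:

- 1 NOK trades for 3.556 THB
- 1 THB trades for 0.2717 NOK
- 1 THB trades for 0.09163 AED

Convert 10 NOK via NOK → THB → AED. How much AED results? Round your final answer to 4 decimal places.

3.2584

10 NOK × 3.556 = 35.56 THB
35.56 THB × 0.09163 = 3.2583628 AED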